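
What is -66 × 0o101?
Convert 0o101 (octal) → 1×64 + 1 = 65 (decimal)
Compute -66 × 65 = -4290
-4290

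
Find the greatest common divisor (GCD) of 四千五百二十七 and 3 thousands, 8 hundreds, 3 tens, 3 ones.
Convert 四千五百二十七 (Chinese numeral) → 4×1000 + 5×100 + 2×10 + 7 = 4527 (decimal)
Convert 3 thousands, 8 hundreds, 3 tens, 3 ones (place-value notation) → 3×1000 + 8×100 + 3×10 + 3 = 3833 (decimal)
Compute gcd(4527, 3833) = 1
1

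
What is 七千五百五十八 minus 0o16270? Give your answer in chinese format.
Convert 七千五百五十八 (Chinese numeral) → 7×1000 + 5×100 + 5×10 + 8 = 7558 (decimal)
Convert 0o16270 (octal) → 1×4096 + 6×512 + 2×64 + 7×8 = 7352 (decimal)
Compute 7558 - 7352 = 206
Convert 206 (decimal) → 206 = 2×100 + 6 → 二百零六 (Chinese numeral)
二百零六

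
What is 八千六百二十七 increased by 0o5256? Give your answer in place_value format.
Convert 八千六百二十七 (Chinese numeral) → 8×1000 + 6×100 + 2×10 + 7 = 8627 (decimal)
Convert 0o5256 (octal) → 5×512 + 2×64 + 5×8 + 6 = 2734 (decimal)
Compute 8627 + 2734 = 11361
Convert 11361 (decimal) → 11361 = 11×1000 + 3×100 + 6×10 + 1 → 11 thousands, 3 hundreds, 6 tens, 1 one (place-value notation)
11 thousands, 3 hundreds, 6 tens, 1 one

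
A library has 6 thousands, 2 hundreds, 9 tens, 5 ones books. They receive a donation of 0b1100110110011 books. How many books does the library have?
Convert 6 thousands, 2 hundreds, 9 tens, 5 ones (place-value notation) → 6×1000 + 2×100 + 9×10 + 5 = 6295 (decimal)
Convert 0b1100110110011 (binary) → 4096 + 2048 + 256 + 128 + 32 + 16 + 2 + 1 = 6579 (decimal)
Compute 6295 + 6579 = 12874
12874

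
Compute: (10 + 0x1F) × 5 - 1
Convert 0x1F (hexadecimal) → 1×16 + 15 = 31 (decimal)
Expression in decimal: (10 + 31) × 5 - 1
Parentheses first: 10 + 31 = 41
Multiply: 41 × 5 = 205
Subtract: 205 - 1 = 204
204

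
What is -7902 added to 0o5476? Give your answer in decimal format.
Convert 0o5476 (octal) → 5×512 + 4×64 + 7×8 + 6 = 2878 (decimal)
Compute -7902 + 2878 = -5024
-5024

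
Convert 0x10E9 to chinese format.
Convert 0x10E9 (hexadecimal) → 1×4096 + 14×16 + 9 = 4329 (decimal)
Convert 4329 (decimal) → 4329 = 4×1000 + 3×100 + 2×10 + 9 → 四千三百二十九 (Chinese numeral)
四千三百二十九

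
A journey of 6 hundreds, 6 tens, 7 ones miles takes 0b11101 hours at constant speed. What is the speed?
Convert 6 hundreds, 6 tens, 7 ones (place-value notation) → 6×100 + 6×10 + 7 = 667 (decimal)
Convert 0b11101 (binary) → 16 + 8 + 4 + 1 = 29 (decimal)
Compute 667 ÷ 29 = 23
23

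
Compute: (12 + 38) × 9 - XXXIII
Convert XXXIII (Roman numeral) → 10 + 10 + 10 + 1 + 1 + 1 = 33 (decimal)
Expression in decimal: (12 + 38) × 9 - 33
Parentheses first: 12 + 38 = 50
Multiply: 50 × 9 = 450
Subtract: 450 - 33 = 417
417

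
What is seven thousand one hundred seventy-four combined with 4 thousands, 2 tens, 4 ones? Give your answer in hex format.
Convert seven thousand one hundred seventy-four (English words) → 7×1000 + 1×100 + 74 = 7174 (decimal)
Convert 4 thousands, 2 tens, 4 ones (place-value notation) → 4×1000 + 2×10 + 4 = 4024 (decimal)
Compute 7174 + 4024 = 11198
Convert 11198 (decimal) → 11198 = 2×4096 + 11×256 + 11×16 + 14 → 0x2BBE (hexadecimal)
0x2BBE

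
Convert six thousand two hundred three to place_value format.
Convert six thousand two hundred three (English words) → 6×1000 + 2×100 + 3 = 6203 (decimal)
Convert 6203 (decimal) → 6203 = 6×1000 + 2×100 + 3 → 6 thousands, 2 hundreds, 3 ones (place-value notation)
6 thousands, 2 hundreds, 3 ones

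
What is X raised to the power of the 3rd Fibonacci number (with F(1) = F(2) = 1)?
Convert X (Roman numeral) → 10 (decimal)
Convert the 3rd Fibonacci number (with F(1) = F(2) = 1) (Fibonacci index) → 1, 1, 2 → 2 (decimal)
Compute 10 ^ 2 = 100
100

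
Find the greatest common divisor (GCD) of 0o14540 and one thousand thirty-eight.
Convert 0o14540 (octal) → 1×4096 + 4×512 + 5×64 + 4×8 = 6496 (decimal)
Convert one thousand thirty-eight (English words) → 1×1000 + 38 = 1038 (decimal)
Compute gcd(6496, 1038) = 2
2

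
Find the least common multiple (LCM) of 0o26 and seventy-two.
Convert 0o26 (octal) → 2×8 + 6 = 22 (decimal)
Convert seventy-two (English words) → 72 (decimal)
Compute lcm(22, 72) = 792
792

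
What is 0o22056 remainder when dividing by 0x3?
Convert 0o22056 (octal) → 2×4096 + 2×512 + 5×8 + 6 = 9262 (decimal)
Convert 0x3 (hexadecimal) → 3 (decimal)
Compute 9262 mod 3 = 1
1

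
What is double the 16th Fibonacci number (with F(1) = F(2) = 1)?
The 16th Fibonacci number (with F(1) = F(2) = 1) = 987
Compute 987 × 2 = 1974
1974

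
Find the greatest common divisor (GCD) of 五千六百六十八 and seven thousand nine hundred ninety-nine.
Convert 五千六百六十八 (Chinese numeral) → 5×1000 + 6×100 + 6×10 + 8 = 5668 (decimal)
Convert seven thousand nine hundred ninety-nine (English words) → 7×1000 + 9×100 + 99 = 7999 (decimal)
Compute gcd(5668, 7999) = 1
1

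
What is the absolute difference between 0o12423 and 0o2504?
Convert 0o12423 (octal) → 1×4096 + 2×512 + 4×64 + 2×8 + 3 = 5395 (decimal)
Convert 0o2504 (octal) → 2×512 + 5×64 + 4 = 1348 (decimal)
Compute |5395 - 1348| = 4047
4047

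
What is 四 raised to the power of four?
Convert 四 (Chinese numeral) → 4 (decimal)
Convert four (English words) → 4 (decimal)
Compute 4 ^ 4 = 256
256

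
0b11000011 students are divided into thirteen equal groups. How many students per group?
Convert 0b11000011 (binary) → 128 + 64 + 2 + 1 = 195 (decimal)
Convert thirteen (English words) → 13 (decimal)
Compute 195 ÷ 13 = 15
15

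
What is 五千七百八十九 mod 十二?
Convert 五千七百八十九 (Chinese numeral) → 5×1000 + 7×100 + 8×10 + 9 = 5789 (decimal)
Convert 十二 (Chinese numeral) → 1×10 + 2 = 12 (decimal)
Compute 5789 mod 12 = 5
5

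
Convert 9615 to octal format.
Convert 9615 (decimal) → 9615 = 2×4096 + 2×512 + 6×64 + 1×8 + 7 → 0o22617 (octal)
0o22617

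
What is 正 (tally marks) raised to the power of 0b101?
Convert 正 (tally marks) → 5 (decimal)
Convert 0b101 (binary) → 4 + 1 = 5 (decimal)
Compute 5 ^ 5 = 3125
3125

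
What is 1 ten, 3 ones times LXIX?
Convert 1 ten, 3 ones (place-value notation) → 1×10 + 3 = 13 (decimal)
Convert LXIX (Roman numeral) → 50 + 10 + 9 = 69 (decimal)
Compute 13 × 69 = 897
897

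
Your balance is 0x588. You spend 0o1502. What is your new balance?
Convert 0x588 (hexadecimal) → 5×256 + 8×16 + 8 = 1416 (decimal)
Convert 0o1502 (octal) → 1×512 + 5×64 + 2 = 834 (decimal)
Compute 1416 - 834 = 582
582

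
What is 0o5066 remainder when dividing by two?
Convert 0o5066 (octal) → 5×512 + 6×8 + 6 = 2614 (decimal)
Convert two (English words) → 2 (decimal)
Compute 2614 mod 2 = 0
0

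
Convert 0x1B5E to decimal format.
Convert 0x1B5E (hexadecimal) → 1×4096 + 11×256 + 5×16 + 14 = 7006 (decimal)
7006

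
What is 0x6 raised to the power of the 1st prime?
Convert 0x6 (hexadecimal) → 6 (decimal)
Convert the 1st prime (prime index) → 2 (decimal)
Compute 6 ^ 2 = 36
36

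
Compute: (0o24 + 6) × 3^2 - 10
Convert 0o24 (octal) → 2×8 + 4 = 20 (decimal)
Convert 3^2 (power) → 9 (decimal)
Expression in decimal: (20 + 6) × 9 - 10
Parentheses first: 20 + 6 = 26
Multiply: 26 × 9 = 234
Subtract: 234 - 10 = 224
224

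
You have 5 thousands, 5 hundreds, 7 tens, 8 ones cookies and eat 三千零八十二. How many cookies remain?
Convert 5 thousands, 5 hundreds, 7 tens, 8 ones (place-value notation) → 5×1000 + 5×100 + 7×10 + 8 = 5578 (decimal)
Convert 三千零八十二 (Chinese numeral) → 3×1000 + 8×10 + 2 = 3082 (decimal)
Compute 5578 - 3082 = 2496
2496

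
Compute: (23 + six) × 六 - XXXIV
Convert six (English words) → 6 (decimal)
Convert 六 (Chinese numeral) → 6 (decimal)
Convert XXXIV (Roman numeral) → 10 + 10 + 10 + 4 = 34 (decimal)
Expression in decimal: (23 + 6) × 6 - 34
Parentheses first: 23 + 6 = 29
Multiply: 29 × 6 = 174
Subtract: 174 - 34 = 140
140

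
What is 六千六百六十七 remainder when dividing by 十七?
Convert 六千六百六十七 (Chinese numeral) → 6×1000 + 6×100 + 6×10 + 7 = 6667 (decimal)
Convert 十七 (Chinese numeral) → 1×10 + 7 = 17 (decimal)
Compute 6667 mod 17 = 3
3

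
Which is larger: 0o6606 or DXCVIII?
Convert 0o6606 (octal) → 6×512 + 6×64 + 6 = 3462 (decimal)
Convert DXCVIII (Roman numeral) → 500 + 90 + 5 + 1 + 1 + 1 = 598 (decimal)
Compare 3462 vs 598: larger = 3462
3462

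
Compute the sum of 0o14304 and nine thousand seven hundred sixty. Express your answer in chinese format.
Convert 0o14304 (octal) → 1×4096 + 4×512 + 3×64 + 4 = 6340 (decimal)
Convert nine thousand seven hundred sixty (English words) → 9×1000 + 7×100 + 60 = 9760 (decimal)
Compute 6340 + 9760 = 16100
Convert 16100 (decimal) → 16100 = 1×10000 + 6×1000 + 1×100 → 一万六千一百 (Chinese numeral)
一万六千一百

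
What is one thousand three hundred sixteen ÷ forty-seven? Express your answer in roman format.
Convert one thousand three hundred sixteen (English words) → 1×1000 + 3×100 + 16 = 1316 (decimal)
Convert forty-seven (English words) → 47 (decimal)
Compute 1316 ÷ 47 = 28
Convert 28 (decimal) → 28 = 10 + 10 + 5 + 1 + 1 + 1 → XXVIII (Roman numeral)
XXVIII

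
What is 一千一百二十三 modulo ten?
Convert 一千一百二十三 (Chinese numeral) → 1×1000 + 1×100 + 2×10 + 3 = 1123 (decimal)
Convert ten (English words) → 10 (decimal)
Compute 1123 mod 10 = 3
3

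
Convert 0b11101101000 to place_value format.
Convert 0b11101101000 (binary) → 1024 + 512 + 256 + 64 + 32 + 8 = 1896 (decimal)
Convert 1896 (decimal) → 1896 = 1×1000 + 8×100 + 9×10 + 6 → 1 thousand, 8 hundreds, 9 tens, 6 ones (place-value notation)
1 thousand, 8 hundreds, 9 tens, 6 ones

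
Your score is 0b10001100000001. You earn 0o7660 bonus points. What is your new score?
Convert 0b10001100000001 (binary) → 8192 + 512 + 256 + 1 = 8961 (decimal)
Convert 0o7660 (octal) → 7×512 + 6×64 + 6×8 = 4016 (decimal)
Compute 8961 + 4016 = 12977
12977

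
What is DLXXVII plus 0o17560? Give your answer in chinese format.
Convert DLXXVII (Roman numeral) → 500 + 50 + 10 + 10 + 5 + 1 + 1 = 577 (decimal)
Convert 0o17560 (octal) → 1×4096 + 7×512 + 5×64 + 6×8 = 8048 (decimal)
Compute 577 + 8048 = 8625
Convert 8625 (decimal) → 8625 = 8×1000 + 6×100 + 2×10 + 5 → 八千六百二十五 (Chinese numeral)
八千六百二十五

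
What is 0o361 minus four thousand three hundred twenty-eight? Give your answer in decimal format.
Convert 0o361 (octal) → 3×64 + 6×8 + 1 = 241 (decimal)
Convert four thousand three hundred twenty-eight (English words) → 4×1000 + 3×100 + 28 = 4328 (decimal)
Compute 241 - 4328 = -4087
-4087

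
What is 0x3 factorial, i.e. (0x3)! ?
Convert 0x3 (hexadecimal) → 3 (decimal)
Compute 3! = 6
6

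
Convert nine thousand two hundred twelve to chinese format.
Convert nine thousand two hundred twelve (English words) → 9×1000 + 2×100 + 12 = 9212 (decimal)
Convert 9212 (decimal) → 9212 = 9×1000 + 2×100 + 1×10 + 2 → 九千二百一十二 (Chinese numeral)
九千二百一十二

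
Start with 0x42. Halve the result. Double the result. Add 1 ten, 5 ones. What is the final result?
Convert 0x42 (hexadecimal) → 4×16 + 2 = 66 (decimal)
Start: 66
66 ÷ 2 = 33
33 × 2 = 66
Convert 1 ten, 5 ones (place-value notation) → 1×10 + 5 = 15 (decimal)
66 + 15 = 81
81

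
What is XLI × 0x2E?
Convert XLI (Roman numeral) → 40 + 1 = 41 (decimal)
Convert 0x2E (hexadecimal) → 2×16 + 14 = 46 (decimal)
Compute 41 × 46 = 1886
1886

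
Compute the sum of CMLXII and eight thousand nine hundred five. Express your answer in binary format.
Convert CMLXII (Roman numeral) → 900 + 50 + 10 + 1 + 1 = 962 (decimal)
Convert eight thousand nine hundred five (English words) → 8×1000 + 9×100 + 5 = 8905 (decimal)
Compute 962 + 8905 = 9867
Convert 9867 (decimal) → 9867 = 8192 + 1024 + 512 + 128 + 8 + 2 + 1 → 0b10011010001011 (binary)
0b10011010001011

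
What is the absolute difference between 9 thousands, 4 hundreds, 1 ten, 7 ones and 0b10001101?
Convert 9 thousands, 4 hundreds, 1 ten, 7 ones (place-value notation) → 9×1000 + 4×100 + 1×10 + 7 = 9417 (decimal)
Convert 0b10001101 (binary) → 128 + 8 + 4 + 1 = 141 (decimal)
Compute |9417 - 141| = 9276
9276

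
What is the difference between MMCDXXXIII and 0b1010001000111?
Convert MMCDXXXIII (Roman numeral) → 1000 + 1000 + 400 + 10 + 10 + 10 + 1 + 1 + 1 = 2433 (decimal)
Convert 0b1010001000111 (binary) → 4096 + 1024 + 64 + 4 + 2 + 1 = 5191 (decimal)
Difference: |2433 - 5191| = 2758
2758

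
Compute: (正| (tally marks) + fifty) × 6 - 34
Convert 正| (tally marks) → 5 + 1 = 6 (decimal)
Convert fifty (English words) → 50 (decimal)
Expression in decimal: (6 + 50) × 6 - 34
Parentheses first: 6 + 50 = 56
Multiply: 56 × 6 = 336
Subtract: 336 - 34 = 302
302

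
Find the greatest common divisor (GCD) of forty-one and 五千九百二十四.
Convert forty-one (English words) → 41 (decimal)
Convert 五千九百二十四 (Chinese numeral) → 5×1000 + 9×100 + 2×10 + 4 = 5924 (decimal)
Compute gcd(41, 5924) = 1
1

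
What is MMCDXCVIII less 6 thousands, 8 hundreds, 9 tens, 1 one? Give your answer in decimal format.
Convert MMCDXCVIII (Roman numeral) → 1000 + 1000 + 400 + 90 + 5 + 1 + 1 + 1 = 2498 (decimal)
Convert 6 thousands, 8 hundreds, 9 tens, 1 one (place-value notation) → 6×1000 + 8×100 + 9×10 + 1 = 6891 (decimal)
Compute 2498 - 6891 = -4393
-4393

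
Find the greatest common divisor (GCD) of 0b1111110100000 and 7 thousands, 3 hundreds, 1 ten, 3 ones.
Convert 0b1111110100000 (binary) → 4096 + 2048 + 1024 + 512 + 256 + 128 + 32 = 8096 (decimal)
Convert 7 thousands, 3 hundreds, 1 ten, 3 ones (place-value notation) → 7×1000 + 3×100 + 1×10 + 3 = 7313 (decimal)
Compute gcd(8096, 7313) = 1
1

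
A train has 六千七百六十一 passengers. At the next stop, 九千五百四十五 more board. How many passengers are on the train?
Convert 六千七百六十一 (Chinese numeral) → 6×1000 + 7×100 + 6×10 + 1 = 6761 (decimal)
Convert 九千五百四十五 (Chinese numeral) → 9×1000 + 5×100 + 4×10 + 5 = 9545 (decimal)
Compute 6761 + 9545 = 16306
16306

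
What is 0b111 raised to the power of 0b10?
Convert 0b111 (binary) → 4 + 2 + 1 = 7 (decimal)
Convert 0b10 (binary) → 2 (decimal)
Compute 7 ^ 2 = 49
49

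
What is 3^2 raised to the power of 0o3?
Convert 3^2 (power) → 9 (decimal)
Convert 0o3 (octal) → 3 (decimal)
Compute 9 ^ 3 = 729
729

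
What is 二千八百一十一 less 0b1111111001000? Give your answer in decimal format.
Convert 二千八百一十一 (Chinese numeral) → 2×1000 + 8×100 + 1×10 + 1 = 2811 (decimal)
Convert 0b1111111001000 (binary) → 4096 + 2048 + 1024 + 512 + 256 + 128 + 64 + 8 = 8136 (decimal)
Compute 2811 - 8136 = -5325
-5325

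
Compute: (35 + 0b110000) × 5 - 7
Convert 0b110000 (binary) → 32 + 16 = 48 (decimal)
Expression in decimal: (35 + 48) × 5 - 7
Parentheses first: 35 + 48 = 83
Multiply: 83 × 5 = 415
Subtract: 415 - 7 = 408
408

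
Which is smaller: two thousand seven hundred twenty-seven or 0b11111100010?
Convert two thousand seven hundred twenty-seven (English words) → 2×1000 + 7×100 + 27 = 2727 (decimal)
Convert 0b11111100010 (binary) → 1024 + 512 + 256 + 128 + 64 + 32 + 2 = 2018 (decimal)
Compare 2727 vs 2018: smaller = 2018
2018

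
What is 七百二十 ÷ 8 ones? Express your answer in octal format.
Convert 七百二十 (Chinese numeral) → 7×100 + 2×10 = 720 (decimal)
Convert 8 ones (place-value notation) → 8 (decimal)
Compute 720 ÷ 8 = 90
Convert 90 (decimal) → 90 = 1×64 + 3×8 + 2 → 0o132 (octal)
0o132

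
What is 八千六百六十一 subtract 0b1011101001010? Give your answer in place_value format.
Convert 八千六百六十一 (Chinese numeral) → 8×1000 + 6×100 + 6×10 + 1 = 8661 (decimal)
Convert 0b1011101001010 (binary) → 4096 + 1024 + 512 + 256 + 64 + 8 + 2 = 5962 (decimal)
Compute 8661 - 5962 = 2699
Convert 2699 (decimal) → 2699 = 2×1000 + 6×100 + 9×10 + 9 → 2 thousands, 6 hundreds, 9 tens, 9 ones (place-value notation)
2 thousands, 6 hundreds, 9 tens, 9 ones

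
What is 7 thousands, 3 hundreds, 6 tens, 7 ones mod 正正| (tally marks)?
Convert 7 thousands, 3 hundreds, 6 tens, 7 ones (place-value notation) → 7×1000 + 3×100 + 6×10 + 7 = 7367 (decimal)
Convert 正正| (tally marks) → 5 + 5 + 1 = 11 (decimal)
Compute 7367 mod 11 = 8
8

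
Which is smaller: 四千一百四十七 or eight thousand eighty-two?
Convert 四千一百四十七 (Chinese numeral) → 4×1000 + 1×100 + 4×10 + 7 = 4147 (decimal)
Convert eight thousand eighty-two (English words) → 8×1000 + 82 = 8082 (decimal)
Compare 4147 vs 8082: smaller = 4147
4147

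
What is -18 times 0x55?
Convert 0x55 (hexadecimal) → 5×16 + 5 = 85 (decimal)
Compute -18 × 85 = -1530
-1530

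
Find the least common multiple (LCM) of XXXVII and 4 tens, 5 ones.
Convert XXXVII (Roman numeral) → 10 + 10 + 10 + 5 + 1 + 1 = 37 (decimal)
Convert 4 tens, 5 ones (place-value notation) → 4×10 + 5 = 45 (decimal)
Compute lcm(37, 45) = 1665
1665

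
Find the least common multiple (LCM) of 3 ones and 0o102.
Convert 3 ones (place-value notation) → 3 (decimal)
Convert 0o102 (octal) → 1×64 + 2 = 66 (decimal)
Compute lcm(3, 66) = 66
66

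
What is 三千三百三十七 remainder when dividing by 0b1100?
Convert 三千三百三十七 (Chinese numeral) → 3×1000 + 3×100 + 3×10 + 7 = 3337 (decimal)
Convert 0b1100 (binary) → 8 + 4 = 12 (decimal)
Compute 3337 mod 12 = 1
1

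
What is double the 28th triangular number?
The 28th triangular number = 28×29/2 = 406
Compute 406 × 2 = 812
812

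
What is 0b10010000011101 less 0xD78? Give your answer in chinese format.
Convert 0b10010000011101 (binary) → 8192 + 1024 + 16 + 8 + 4 + 1 = 9245 (decimal)
Convert 0xD78 (hexadecimal) → 13×256 + 7×16 + 8 = 3448 (decimal)
Compute 9245 - 3448 = 5797
Convert 5797 (decimal) → 5797 = 5×1000 + 7×100 + 9×10 + 7 → 五千七百九十七 (Chinese numeral)
五千七百九十七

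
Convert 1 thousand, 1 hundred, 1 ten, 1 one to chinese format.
Convert 1 thousand, 1 hundred, 1 ten, 1 one (place-value notation) → 1×1000 + 1×100 + 1×10 + 1 = 1111 (decimal)
Convert 1111 (decimal) → 1111 = 1×1000 + 1×100 + 1×10 + 1 → 一千一百一十一 (Chinese numeral)
一千一百一十一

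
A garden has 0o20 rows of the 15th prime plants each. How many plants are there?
Convert the 15th prime (prime index) → 47 (decimal)
Convert 0o20 (octal) → 2×8 = 16 (decimal)
Compute 47 × 16 = 752
752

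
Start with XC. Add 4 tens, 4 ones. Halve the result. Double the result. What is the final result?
Convert XC (Roman numeral) → 90 (decimal)
Start: 90
Convert 4 tens, 4 ones (place-value notation) → 4×10 + 4 = 44 (decimal)
90 + 44 = 134
134 ÷ 2 = 67
67 × 2 = 134
134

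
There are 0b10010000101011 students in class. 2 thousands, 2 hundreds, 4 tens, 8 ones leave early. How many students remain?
Convert 0b10010000101011 (binary) → 8192 + 1024 + 32 + 8 + 2 + 1 = 9259 (decimal)
Convert 2 thousands, 2 hundreds, 4 tens, 8 ones (place-value notation) → 2×1000 + 2×100 + 4×10 + 8 = 2248 (decimal)
Compute 9259 - 2248 = 7011
7011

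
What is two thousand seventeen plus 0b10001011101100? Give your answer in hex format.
Convert two thousand seventeen (English words) → 2×1000 + 17 = 2017 (decimal)
Convert 0b10001011101100 (binary) → 8192 + 512 + 128 + 64 + 32 + 8 + 4 = 8940 (decimal)
Compute 2017 + 8940 = 10957
Convert 10957 (decimal) → 10957 = 2×4096 + 10×256 + 12×16 + 13 → 0x2ACD (hexadecimal)
0x2ACD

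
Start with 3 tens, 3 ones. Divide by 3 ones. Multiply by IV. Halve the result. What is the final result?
Convert 3 tens, 3 ones (place-value notation) → 3×10 + 3 = 33 (decimal)
Start: 33
Convert 3 ones (place-value notation) → 3 (decimal)
33 ÷ 3 = 11
Convert IV (Roman numeral) → 4 (decimal)
11 × 4 = 44
44 ÷ 2 = 22
22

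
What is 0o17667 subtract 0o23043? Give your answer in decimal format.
Convert 0o17667 (octal) → 1×4096 + 7×512 + 6×64 + 6×8 + 7 = 8119 (decimal)
Convert 0o23043 (octal) → 2×4096 + 3×512 + 4×8 + 3 = 9763 (decimal)
Compute 8119 - 9763 = -1644
-1644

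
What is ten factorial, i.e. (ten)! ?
Convert ten (English words) → 10 (decimal)
Compute 10! = 3628800
3628800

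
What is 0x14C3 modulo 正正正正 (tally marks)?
Convert 0x14C3 (hexadecimal) → 1×4096 + 4×256 + 12×16 + 3 = 5315 (decimal)
Convert 正正正正 (tally marks) → 5 + 5 + 5 + 5 = 20 (decimal)
Compute 5315 mod 20 = 15
15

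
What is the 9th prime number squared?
The 9th prime number = 23
Compute 23² = 23 × 23 = 529
529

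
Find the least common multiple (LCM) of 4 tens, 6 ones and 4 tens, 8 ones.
Convert 4 tens, 6 ones (place-value notation) → 4×10 + 6 = 46 (decimal)
Convert 4 tens, 8 ones (place-value notation) → 4×10 + 8 = 48 (decimal)
Compute lcm(46, 48) = 1104
1104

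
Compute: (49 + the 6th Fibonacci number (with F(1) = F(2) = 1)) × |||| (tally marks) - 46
Convert the 6th Fibonacci number (with F(1) = F(2) = 1) (Fibonacci index) → 1, 1, 2, 3, 5, 8 → 8 (decimal)
Convert |||| (tally marks) → 4 (decimal)
Expression in decimal: (49 + 8) × 4 - 46
Parentheses first: 49 + 8 = 57
Multiply: 57 × 4 = 228
Subtract: 228 - 46 = 182
182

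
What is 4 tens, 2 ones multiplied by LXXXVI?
Convert 4 tens, 2 ones (place-value notation) → 4×10 + 2 = 42 (decimal)
Convert LXXXVI (Roman numeral) → 50 + 10 + 10 + 10 + 5 + 1 = 86 (decimal)
Compute 42 × 86 = 3612
3612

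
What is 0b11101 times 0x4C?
Convert 0b11101 (binary) → 16 + 8 + 4 + 1 = 29 (decimal)
Convert 0x4C (hexadecimal) → 4×16 + 12 = 76 (decimal)
Compute 29 × 76 = 2204
2204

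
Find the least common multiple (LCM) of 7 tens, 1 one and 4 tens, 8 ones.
Convert 7 tens, 1 one (place-value notation) → 7×10 + 1 = 71 (decimal)
Convert 4 tens, 8 ones (place-value notation) → 4×10 + 8 = 48 (decimal)
Compute lcm(71, 48) = 3408
3408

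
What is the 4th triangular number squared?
The 4th triangular number = 4×5/2 = 10
Compute 10² = 10 × 10 = 100
100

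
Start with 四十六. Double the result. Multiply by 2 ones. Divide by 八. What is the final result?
Convert 四十六 (Chinese numeral) → 4×10 + 6 = 46 (decimal)
Start: 46
46 × 2 = 92
Convert 2 ones (place-value notation) → 2 (decimal)
92 × 2 = 184
Convert 八 (Chinese numeral) → 8 (decimal)
184 ÷ 8 = 23
23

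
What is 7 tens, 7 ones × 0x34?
Convert 7 tens, 7 ones (place-value notation) → 7×10 + 7 = 77 (decimal)
Convert 0x34 (hexadecimal) → 3×16 + 4 = 52 (decimal)
Compute 77 × 52 = 4004
4004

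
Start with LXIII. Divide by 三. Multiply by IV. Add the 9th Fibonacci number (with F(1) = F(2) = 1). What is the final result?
Convert LXIII (Roman numeral) → 50 + 10 + 1 + 1 + 1 = 63 (decimal)
Start: 63
Convert 三 (Chinese numeral) → 3 (decimal)
63 ÷ 3 = 21
Convert IV (Roman numeral) → 4 (decimal)
21 × 4 = 84
Convert the 9th Fibonacci number (with F(1) = F(2) = 1) (Fibonacci index) → 1, 1, 2, 3, 5, 8, 13, 21, 34 → 34 (decimal)
84 + 34 = 118
118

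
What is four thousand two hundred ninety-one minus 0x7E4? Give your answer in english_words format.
Convert four thousand two hundred ninety-one (English words) → 4×1000 + 2×100 + 91 = 4291 (decimal)
Convert 0x7E4 (hexadecimal) → 7×256 + 14×16 + 4 = 2020 (decimal)
Compute 4291 - 2020 = 2271
Convert 2271 (decimal) → 2271 = 2×1000 + 2×100 + 71 → two thousand two hundred seventy-one (English words)
two thousand two hundred seventy-one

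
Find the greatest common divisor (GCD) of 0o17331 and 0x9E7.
Convert 0o17331 (octal) → 1×4096 + 7×512 + 3×64 + 3×8 + 1 = 7897 (decimal)
Convert 0x9E7 (hexadecimal) → 9×256 + 14×16 + 7 = 2535 (decimal)
Compute gcd(7897, 2535) = 1
1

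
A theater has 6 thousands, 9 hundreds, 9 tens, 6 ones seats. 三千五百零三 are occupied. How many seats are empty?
Convert 6 thousands, 9 hundreds, 9 tens, 6 ones (place-value notation) → 6×1000 + 9×100 + 9×10 + 6 = 6996 (decimal)
Convert 三千五百零三 (Chinese numeral) → 3×1000 + 5×100 + 3 = 3503 (decimal)
Compute 6996 - 3503 = 3493
3493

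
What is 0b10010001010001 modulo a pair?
Convert 0b10010001010001 (binary) → 8192 + 1024 + 64 + 16 + 1 = 9297 (decimal)
Convert a pair (colloquial) → 2 (decimal)
Compute 9297 mod 2 = 1
1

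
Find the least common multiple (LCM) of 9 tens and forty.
Convert 9 tens (place-value notation) → 9×10 = 90 (decimal)
Convert forty (English words) → 40 (decimal)
Compute lcm(90, 40) = 360
360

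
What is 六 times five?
Convert 六 (Chinese numeral) → 6 (decimal)
Convert five (English words) → 5 (decimal)
Compute 6 × 5 = 30
30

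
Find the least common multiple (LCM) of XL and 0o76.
Convert XL (Roman numeral) → 40 (decimal)
Convert 0o76 (octal) → 7×8 + 6 = 62 (decimal)
Compute lcm(40, 62) = 1240
1240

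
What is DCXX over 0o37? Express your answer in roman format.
Convert DCXX (Roman numeral) → 500 + 100 + 10 + 10 = 620 (decimal)
Convert 0o37 (octal) → 3×8 + 7 = 31 (decimal)
Compute 620 ÷ 31 = 20
Convert 20 (decimal) → 20 = 10 + 10 → XX (Roman numeral)
XX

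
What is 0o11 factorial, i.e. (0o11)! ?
Convert 0o11 (octal) → 1×8 + 1 = 9 (decimal)
Compute 9! = 362880
362880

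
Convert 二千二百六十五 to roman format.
Convert 二千二百六十五 (Chinese numeral) → 2×1000 + 2×100 + 6×10 + 5 = 2265 (decimal)
Convert 2265 (decimal) → 2265 = 1000 + 1000 + 100 + 100 + 50 + 10 + 5 → MMCCLXV (Roman numeral)
MMCCLXV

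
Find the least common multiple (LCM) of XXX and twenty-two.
Convert XXX (Roman numeral) → 10 + 10 + 10 = 30 (decimal)
Convert twenty-two (English words) → 22 (decimal)
Compute lcm(30, 22) = 330
330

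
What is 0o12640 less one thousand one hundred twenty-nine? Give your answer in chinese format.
Convert 0o12640 (octal) → 1×4096 + 2×512 + 6×64 + 4×8 = 5536 (decimal)
Convert one thousand one hundred twenty-nine (English words) → 1×1000 + 1×100 + 29 = 1129 (decimal)
Compute 5536 - 1129 = 4407
Convert 4407 (decimal) → 4407 = 4×1000 + 4×100 + 7 → 四千四百零七 (Chinese numeral)
四千四百零七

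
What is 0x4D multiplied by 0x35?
Convert 0x4D (hexadecimal) → 4×16 + 13 = 77 (decimal)
Convert 0x35 (hexadecimal) → 3×16 + 5 = 53 (decimal)
Compute 77 × 53 = 4081
4081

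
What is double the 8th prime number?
The 8th prime number = 19
Compute 19 × 2 = 38
38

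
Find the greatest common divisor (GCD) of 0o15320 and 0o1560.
Convert 0o15320 (octal) → 1×4096 + 5×512 + 3×64 + 2×8 = 6864 (decimal)
Convert 0o1560 (octal) → 1×512 + 5×64 + 6×8 = 880 (decimal)
Compute gcd(6864, 880) = 176
176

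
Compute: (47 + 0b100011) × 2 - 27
Convert 0b100011 (binary) → 32 + 2 + 1 = 35 (decimal)
Expression in decimal: (47 + 35) × 2 - 27
Parentheses first: 47 + 35 = 82
Multiply: 82 × 2 = 164
Subtract: 164 - 27 = 137
137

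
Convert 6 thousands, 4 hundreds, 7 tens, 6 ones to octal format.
Convert 6 thousands, 4 hundreds, 7 tens, 6 ones (place-value notation) → 6×1000 + 4×100 + 7×10 + 6 = 6476 (decimal)
Convert 6476 (decimal) → 6476 = 1×4096 + 4×512 + 5×64 + 1×8 + 4 → 0o14514 (octal)
0o14514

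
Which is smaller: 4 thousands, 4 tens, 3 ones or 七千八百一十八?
Convert 4 thousands, 4 tens, 3 ones (place-value notation) → 4×1000 + 4×10 + 3 = 4043 (decimal)
Convert 七千八百一十八 (Chinese numeral) → 7×1000 + 8×100 + 1×10 + 8 = 7818 (decimal)
Compare 4043 vs 7818: smaller = 4043
4043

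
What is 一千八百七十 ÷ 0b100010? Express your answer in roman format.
Convert 一千八百七十 (Chinese numeral) → 1×1000 + 8×100 + 7×10 = 1870 (decimal)
Convert 0b100010 (binary) → 32 + 2 = 34 (decimal)
Compute 1870 ÷ 34 = 55
Convert 55 (decimal) → 55 = 50 + 5 → LV (Roman numeral)
LV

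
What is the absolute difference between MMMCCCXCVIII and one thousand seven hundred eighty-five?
Convert MMMCCCXCVIII (Roman numeral) → 1000 + 1000 + 1000 + 100 + 100 + 100 + 90 + 5 + 1 + 1 + 1 = 3398 (decimal)
Convert one thousand seven hundred eighty-five (English words) → 1×1000 + 7×100 + 85 = 1785 (decimal)
Compute |3398 - 1785| = 1613
1613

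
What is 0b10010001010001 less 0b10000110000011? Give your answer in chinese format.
Convert 0b10010001010001 (binary) → 8192 + 1024 + 64 + 16 + 1 = 9297 (decimal)
Convert 0b10000110000011 (binary) → 8192 + 256 + 128 + 2 + 1 = 8579 (decimal)
Compute 9297 - 8579 = 718
Convert 718 (decimal) → 718 = 7×100 + 1×10 + 8 → 七百一十八 (Chinese numeral)
七百一十八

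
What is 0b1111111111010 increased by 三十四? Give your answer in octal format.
Convert 0b1111111111010 (binary) → 4096 + 2048 + 1024 + 512 + 256 + 128 + 64 + 32 + 16 + 8 + 2 = 8186 (decimal)
Convert 三十四 (Chinese numeral) → 3×10 + 4 = 34 (decimal)
Compute 8186 + 34 = 8220
Convert 8220 (decimal) → 8220 = 2×4096 + 3×8 + 4 → 0o20034 (octal)
0o20034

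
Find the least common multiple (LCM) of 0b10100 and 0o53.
Convert 0b10100 (binary) → 16 + 4 = 20 (decimal)
Convert 0o53 (octal) → 5×8 + 3 = 43 (decimal)
Compute lcm(20, 43) = 860
860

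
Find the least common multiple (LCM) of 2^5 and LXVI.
Convert 2^5 (power) → 32 (decimal)
Convert LXVI (Roman numeral) → 50 + 10 + 5 + 1 = 66 (decimal)
Compute lcm(32, 66) = 1056
1056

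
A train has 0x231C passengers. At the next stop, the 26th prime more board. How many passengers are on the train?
Convert 0x231C (hexadecimal) → 2×4096 + 3×256 + 1×16 + 12 = 8988 (decimal)
Convert the 26th prime (prime index) → 101 (decimal)
Compute 8988 + 101 = 9089
9089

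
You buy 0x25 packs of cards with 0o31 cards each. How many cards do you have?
Convert 0o31 (octal) → 3×8 + 1 = 25 (decimal)
Convert 0x25 (hexadecimal) → 2×16 + 5 = 37 (decimal)
Compute 25 × 37 = 925
925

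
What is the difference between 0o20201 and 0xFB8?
Convert 0o20201 (octal) → 2×4096 + 2×64 + 1 = 8321 (decimal)
Convert 0xFB8 (hexadecimal) → 15×256 + 11×16 + 8 = 4024 (decimal)
Difference: |8321 - 4024| = 4297
4297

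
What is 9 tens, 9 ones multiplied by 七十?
Convert 9 tens, 9 ones (place-value notation) → 9×10 + 9 = 99 (decimal)
Convert 七十 (Chinese numeral) → 7×10 = 70 (decimal)
Compute 99 × 70 = 6930
6930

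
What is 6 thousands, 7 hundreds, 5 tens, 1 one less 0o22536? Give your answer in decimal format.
Convert 6 thousands, 7 hundreds, 5 tens, 1 one (place-value notation) → 6×1000 + 7×100 + 5×10 + 1 = 6751 (decimal)
Convert 0o22536 (octal) → 2×4096 + 2×512 + 5×64 + 3×8 + 6 = 9566 (decimal)
Compute 6751 - 9566 = -2815
-2815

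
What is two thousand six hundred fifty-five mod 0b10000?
Convert two thousand six hundred fifty-five (English words) → 2×1000 + 6×100 + 55 = 2655 (decimal)
Convert 0b10000 (binary) → 16 (decimal)
Compute 2655 mod 16 = 15
15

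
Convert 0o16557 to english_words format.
Convert 0o16557 (octal) → 1×4096 + 6×512 + 5×64 + 5×8 + 7 = 7535 (decimal)
Convert 7535 (decimal) → 7535 = 7×1000 + 5×100 + 35 → seven thousand five hundred thirty-five (English words)
seven thousand five hundred thirty-five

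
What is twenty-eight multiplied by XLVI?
Convert twenty-eight (English words) → 28 (decimal)
Convert XLVI (Roman numeral) → 40 + 5 + 1 = 46 (decimal)
Compute 28 × 46 = 1288
1288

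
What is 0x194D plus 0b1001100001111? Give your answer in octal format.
Convert 0x194D (hexadecimal) → 1×4096 + 9×256 + 4×16 + 13 = 6477 (decimal)
Convert 0b1001100001111 (binary) → 4096 + 512 + 256 + 8 + 4 + 2 + 1 = 4879 (decimal)
Compute 6477 + 4879 = 11356
Convert 11356 (decimal) → 11356 = 2×4096 + 6×512 + 1×64 + 3×8 + 4 → 0o26134 (octal)
0o26134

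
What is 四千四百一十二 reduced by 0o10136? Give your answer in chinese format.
Convert 四千四百一十二 (Chinese numeral) → 4×1000 + 4×100 + 1×10 + 2 = 4412 (decimal)
Convert 0o10136 (octal) → 1×4096 + 1×64 + 3×8 + 6 = 4190 (decimal)
Compute 4412 - 4190 = 222
Convert 222 (decimal) → 222 = 2×100 + 2×10 + 2 → 二百二十二 (Chinese numeral)
二百二十二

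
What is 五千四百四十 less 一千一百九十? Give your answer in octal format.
Convert 五千四百四十 (Chinese numeral) → 5×1000 + 4×100 + 4×10 = 5440 (decimal)
Convert 一千一百九十 (Chinese numeral) → 1×1000 + 1×100 + 9×10 = 1190 (decimal)
Compute 5440 - 1190 = 4250
Convert 4250 (decimal) → 4250 = 1×4096 + 2×64 + 3×8 + 2 → 0o10232 (octal)
0o10232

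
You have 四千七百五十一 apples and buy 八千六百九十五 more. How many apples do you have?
Convert 四千七百五十一 (Chinese numeral) → 4×1000 + 7×100 + 5×10 + 1 = 4751 (decimal)
Convert 八千六百九十五 (Chinese numeral) → 8×1000 + 6×100 + 9×10 + 5 = 8695 (decimal)
Compute 4751 + 8695 = 13446
13446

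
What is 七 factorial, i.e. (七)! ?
Convert 七 (Chinese numeral) → 7 (decimal)
Compute 7! = 5040
5040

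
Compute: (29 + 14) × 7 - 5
Parentheses first: 29 + 14 = 43
Multiply: 43 × 7 = 301
Subtract: 301 - 5 = 296
296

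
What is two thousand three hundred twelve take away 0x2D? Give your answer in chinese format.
Convert two thousand three hundred twelve (English words) → 2×1000 + 3×100 + 12 = 2312 (decimal)
Convert 0x2D (hexadecimal) → 2×16 + 13 = 45 (decimal)
Compute 2312 - 45 = 2267
Convert 2267 (decimal) → 2267 = 2×1000 + 2×100 + 6×10 + 7 → 二千二百六十七 (Chinese numeral)
二千二百六十七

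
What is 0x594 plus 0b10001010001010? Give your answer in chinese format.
Convert 0x594 (hexadecimal) → 5×256 + 9×16 + 4 = 1428 (decimal)
Convert 0b10001010001010 (binary) → 8192 + 512 + 128 + 8 + 2 = 8842 (decimal)
Compute 1428 + 8842 = 10270
Convert 10270 (decimal) → 10270 = 1×10000 + 2×100 + 7×10 → 一万零二百七十 (Chinese numeral)
一万零二百七十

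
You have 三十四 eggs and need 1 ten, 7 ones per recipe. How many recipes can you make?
Convert 三十四 (Chinese numeral) → 3×10 + 4 = 34 (decimal)
Convert 1 ten, 7 ones (place-value notation) → 1×10 + 7 = 17 (decimal)
Compute 34 ÷ 17 = 2
2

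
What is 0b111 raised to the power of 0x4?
Convert 0b111 (binary) → 4 + 2 + 1 = 7 (decimal)
Convert 0x4 (hexadecimal) → 4 (decimal)
Compute 7 ^ 4 = 2401
2401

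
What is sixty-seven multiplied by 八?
Convert sixty-seven (English words) → 67 (decimal)
Convert 八 (Chinese numeral) → 8 (decimal)
Compute 67 × 8 = 536
536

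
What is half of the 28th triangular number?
The 28th triangular number = 28×29/2 = 406
Compute 406 ÷ 2 = 203
203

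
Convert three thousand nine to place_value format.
Convert three thousand nine (English words) → 3×1000 + 9 = 3009 (decimal)
Convert 3009 (decimal) → 3009 = 3×1000 + 9 → 3 thousands, 9 ones (place-value notation)
3 thousands, 9 ones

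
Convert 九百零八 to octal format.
Convert 九百零八 (Chinese numeral) → 9×100 + 8 = 908 (decimal)
Convert 908 (decimal) → 908 = 1×512 + 6×64 + 1×8 + 4 → 0o1614 (octal)
0o1614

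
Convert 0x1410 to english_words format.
Convert 0x1410 (hexadecimal) → 1×4096 + 4×256 + 1×16 = 5136 (decimal)
Convert 5136 (decimal) → 5136 = 5×1000 + 1×100 + 36 → five thousand one hundred thirty-six (English words)
five thousand one hundred thirty-six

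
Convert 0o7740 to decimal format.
Convert 0o7740 (octal) → 7×512 + 7×64 + 4×8 = 4064 (decimal)
4064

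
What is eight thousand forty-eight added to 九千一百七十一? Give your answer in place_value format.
Convert eight thousand forty-eight (English words) → 8×1000 + 48 = 8048 (decimal)
Convert 九千一百七十一 (Chinese numeral) → 9×1000 + 1×100 + 7×10 + 1 = 9171 (decimal)
Compute 8048 + 9171 = 17219
Convert 17219 (decimal) → 17219 = 17×1000 + 2×100 + 1×10 + 9 → 17 thousands, 2 hundreds, 1 ten, 9 ones (place-value notation)
17 thousands, 2 hundreds, 1 ten, 9 ones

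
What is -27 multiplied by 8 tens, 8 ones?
Convert 8 tens, 8 ones (place-value notation) → 8×10 + 8 = 88 (decimal)
Compute -27 × 88 = -2376
-2376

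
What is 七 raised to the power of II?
Convert 七 (Chinese numeral) → 7 (decimal)
Convert II (Roman numeral) → 1 + 1 = 2 (decimal)
Compute 7 ^ 2 = 49
49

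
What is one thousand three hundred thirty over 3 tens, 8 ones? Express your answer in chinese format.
Convert one thousand three hundred thirty (English words) → 1×1000 + 3×100 + 30 = 1330 (decimal)
Convert 3 tens, 8 ones (place-value notation) → 3×10 + 8 = 38 (decimal)
Compute 1330 ÷ 38 = 35
Convert 35 (decimal) → 35 = 3×10 + 5 → 三十五 (Chinese numeral)
三十五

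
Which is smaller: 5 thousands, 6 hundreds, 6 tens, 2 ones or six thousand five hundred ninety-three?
Convert 5 thousands, 6 hundreds, 6 tens, 2 ones (place-value notation) → 5×1000 + 6×100 + 6×10 + 2 = 5662 (decimal)
Convert six thousand five hundred ninety-three (English words) → 6×1000 + 5×100 + 93 = 6593 (decimal)
Compare 5662 vs 6593: smaller = 5662
5662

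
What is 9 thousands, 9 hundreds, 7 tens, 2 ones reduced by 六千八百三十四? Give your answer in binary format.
Convert 9 thousands, 9 hundreds, 7 tens, 2 ones (place-value notation) → 9×1000 + 9×100 + 7×10 + 2 = 9972 (decimal)
Convert 六千八百三十四 (Chinese numeral) → 6×1000 + 8×100 + 3×10 + 4 = 6834 (decimal)
Compute 9972 - 6834 = 3138
Convert 3138 (decimal) → 3138 = 2048 + 1024 + 64 + 2 → 0b110001000010 (binary)
0b110001000010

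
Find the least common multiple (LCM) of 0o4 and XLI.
Convert 0o4 (octal) → 4 (decimal)
Convert XLI (Roman numeral) → 40 + 1 = 41 (decimal)
Compute lcm(4, 41) = 164
164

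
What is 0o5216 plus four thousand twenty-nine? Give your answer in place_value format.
Convert 0o5216 (octal) → 5×512 + 2×64 + 1×8 + 6 = 2702 (decimal)
Convert four thousand twenty-nine (English words) → 4×1000 + 29 = 4029 (decimal)
Compute 2702 + 4029 = 6731
Convert 6731 (decimal) → 6731 = 6×1000 + 7×100 + 3×10 + 1 → 6 thousands, 7 hundreds, 3 tens, 1 one (place-value notation)
6 thousands, 7 hundreds, 3 tens, 1 one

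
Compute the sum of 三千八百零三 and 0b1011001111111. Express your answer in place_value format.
Convert 三千八百零三 (Chinese numeral) → 3×1000 + 8×100 + 3 = 3803 (decimal)
Convert 0b1011001111111 (binary) → 4096 + 1024 + 512 + 64 + 32 + 16 + 8 + 4 + 2 + 1 = 5759 (decimal)
Compute 3803 + 5759 = 9562
Convert 9562 (decimal) → 9562 = 9×1000 + 5×100 + 6×10 + 2 → 9 thousands, 5 hundreds, 6 tens, 2 ones (place-value notation)
9 thousands, 5 hundreds, 6 tens, 2 ones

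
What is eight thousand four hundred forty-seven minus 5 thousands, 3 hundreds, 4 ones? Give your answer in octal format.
Convert eight thousand four hundred forty-seven (English words) → 8×1000 + 4×100 + 47 = 8447 (decimal)
Convert 5 thousands, 3 hundreds, 4 ones (place-value notation) → 5×1000 + 3×100 + 4 = 5304 (decimal)
Compute 8447 - 5304 = 3143
Convert 3143 (decimal) → 3143 = 6×512 + 1×64 + 7 → 0o6107 (octal)
0o6107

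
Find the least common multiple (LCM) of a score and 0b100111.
Convert a score (colloquial) → 20 (decimal)
Convert 0b100111 (binary) → 32 + 4 + 2 + 1 = 39 (decimal)
Compute lcm(20, 39) = 780
780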